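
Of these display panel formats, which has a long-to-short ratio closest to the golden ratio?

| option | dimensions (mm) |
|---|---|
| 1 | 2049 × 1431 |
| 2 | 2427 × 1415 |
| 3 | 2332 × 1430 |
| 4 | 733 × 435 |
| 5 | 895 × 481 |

3

Ratios (long/short): 1 ≈ 1.432; 2 ≈ 1.715; 3 ≈ 1.631; 4 ≈ 1.685; 5 ≈ 1.861.
golden ratio ≈ 1.618; option 3 is nearest (Δ 0.013).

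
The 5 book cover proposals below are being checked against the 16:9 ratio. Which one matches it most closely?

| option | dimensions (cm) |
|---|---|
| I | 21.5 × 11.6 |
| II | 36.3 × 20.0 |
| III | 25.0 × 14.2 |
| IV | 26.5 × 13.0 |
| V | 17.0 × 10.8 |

Ratios (long/short): I ≈ 1.853; II ≈ 1.815; III ≈ 1.761; IV ≈ 2.038; V ≈ 1.574.
16:9 ≈ 1.778; option III is nearest (Δ 0.017).

III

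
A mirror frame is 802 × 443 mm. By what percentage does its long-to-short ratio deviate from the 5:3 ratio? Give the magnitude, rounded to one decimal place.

Ratio = 802 / 443 ≈ 1.8104.
Ideal 5:3 ≈ 1.6667. |1.8104 − 1.6667| / 1.6667 ≈ 8.62% → 8.6%.

8.6%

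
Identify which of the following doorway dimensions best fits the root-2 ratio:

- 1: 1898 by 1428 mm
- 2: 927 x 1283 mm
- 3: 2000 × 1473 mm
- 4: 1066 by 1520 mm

4

Ratios (long/short): 1 ≈ 1.329; 2 ≈ 1.384; 3 ≈ 1.358; 4 ≈ 1.426.
root-2 ≈ 1.414; option 4 is nearest (Δ 0.012).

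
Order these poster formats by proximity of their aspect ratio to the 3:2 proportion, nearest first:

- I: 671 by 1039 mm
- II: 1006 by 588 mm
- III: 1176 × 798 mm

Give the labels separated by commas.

I: 1039/671 ≈ 1.548 → |1.548 − 1.500| = 0.048
II: 1006/588 ≈ 1.711 → |1.711 − 1.500| = 0.211
III: 1176/798 ≈ 1.474 → |1.474 − 1.500| = 0.026

III, I, II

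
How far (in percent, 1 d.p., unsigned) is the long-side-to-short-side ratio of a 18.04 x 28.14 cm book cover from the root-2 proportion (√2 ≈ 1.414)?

Ratio = 28.14 / 18.04 ≈ 1.5599.
Ideal root-2 ≈ 1.4142. |1.5599 − 1.4142| / 1.4142 ≈ 10.30% → 10.3%.

10.3%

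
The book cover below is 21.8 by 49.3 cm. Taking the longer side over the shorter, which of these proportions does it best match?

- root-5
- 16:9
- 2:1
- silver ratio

root-5

49.3/21.8 ≈ 2.261. Nearest candidates are root-5 (2.236, off by 0.025) and silver ratio (2.414, off by 0.153).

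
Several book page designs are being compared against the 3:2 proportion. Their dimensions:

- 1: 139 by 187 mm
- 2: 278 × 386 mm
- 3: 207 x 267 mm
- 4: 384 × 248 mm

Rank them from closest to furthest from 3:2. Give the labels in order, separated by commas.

4, 2, 1, 3

1: 187/139 ≈ 1.345 → |1.345 − 1.500| = 0.155
2: 386/278 ≈ 1.388 → |1.388 − 1.500| = 0.112
3: 267/207 ≈ 1.290 → |1.290 − 1.500| = 0.210
4: 384/248 ≈ 1.548 → |1.548 − 1.500| = 0.048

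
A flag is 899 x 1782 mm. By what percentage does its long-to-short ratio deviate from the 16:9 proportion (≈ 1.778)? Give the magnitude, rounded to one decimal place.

Ratio = 1782 / 899 ≈ 1.9822.
Ideal 16:9 ≈ 1.7778. |1.9822 − 1.7778| / 1.7778 ≈ 11.50% → 11.5%.

11.5%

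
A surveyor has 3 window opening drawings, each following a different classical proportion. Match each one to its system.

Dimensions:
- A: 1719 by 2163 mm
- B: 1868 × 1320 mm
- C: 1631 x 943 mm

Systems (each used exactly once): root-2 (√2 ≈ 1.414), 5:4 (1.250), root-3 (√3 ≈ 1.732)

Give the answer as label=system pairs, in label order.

A = 2163/1719 ≈ 1.258 → 5:4 (1.250)
B = 1868/1320 ≈ 1.415 → root-2 (1.414)
C = 1631/943 ≈ 1.730 → root-3 (1.732)

A=5:4, B=root-2, C=root-3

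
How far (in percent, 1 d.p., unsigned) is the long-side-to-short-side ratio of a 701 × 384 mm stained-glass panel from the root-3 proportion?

Ratio = 701 / 384 ≈ 1.8255.
Ideal root-3 ≈ 1.7321. |1.8255 − 1.7321| / 1.7321 ≈ 5.39% → 5.4%.

5.4%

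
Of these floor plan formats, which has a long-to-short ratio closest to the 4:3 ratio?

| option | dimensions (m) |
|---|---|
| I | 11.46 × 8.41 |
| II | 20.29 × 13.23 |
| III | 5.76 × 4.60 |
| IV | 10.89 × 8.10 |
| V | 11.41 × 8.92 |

IV

Target 4:3 ≈ 1.333.
I: 1.363 (Δ0.030)  II: 1.534 (Δ0.201)  III: 1.252 (Δ0.081)  IV: 1.344 (Δ0.011)  V: 1.279 (Δ0.054)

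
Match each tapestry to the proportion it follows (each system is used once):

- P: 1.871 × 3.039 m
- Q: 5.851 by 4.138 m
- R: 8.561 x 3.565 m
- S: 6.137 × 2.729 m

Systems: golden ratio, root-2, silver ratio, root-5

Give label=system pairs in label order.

Ratios: P ≈ 1.624; Q ≈ 1.414; R ≈ 2.401; S ≈ 2.249.
Targets: golden ratio ≈ 1.618; root-2 ≈ 1.414; silver ratio ≈ 2.414; root-5 ≈ 2.236.

P=golden ratio, Q=root-2, R=silver ratio, S=root-5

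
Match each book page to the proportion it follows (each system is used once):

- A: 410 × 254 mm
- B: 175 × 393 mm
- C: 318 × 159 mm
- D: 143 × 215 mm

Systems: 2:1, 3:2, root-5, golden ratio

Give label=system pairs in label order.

Ratios: A ≈ 1.614; B ≈ 2.246; C ≈ 2.000; D ≈ 1.503.
Targets: 2:1 ≈ 2.000; 3:2 ≈ 1.500; root-5 ≈ 2.236; golden ratio ≈ 1.618.

A=golden ratio, B=root-5, C=2:1, D=3:2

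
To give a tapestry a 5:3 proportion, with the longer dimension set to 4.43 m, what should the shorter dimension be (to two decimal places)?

5:3 ≈ 1.66667.
Shorter side = 4.43 ÷ 1.66667 ≈ 2.6580 → 2.66 m.

2.66 m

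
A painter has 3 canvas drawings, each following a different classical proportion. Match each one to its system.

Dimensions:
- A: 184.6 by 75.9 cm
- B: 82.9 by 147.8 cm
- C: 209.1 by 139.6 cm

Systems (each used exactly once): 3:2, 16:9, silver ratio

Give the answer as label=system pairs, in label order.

A=silver ratio, B=16:9, C=3:2

A = 184.6/75.9 ≈ 2.432 → silver ratio (2.414)
B = 147.8/82.9 ≈ 1.783 → 16:9 (1.778)
C = 209.1/139.6 ≈ 1.498 → 3:2 (1.500)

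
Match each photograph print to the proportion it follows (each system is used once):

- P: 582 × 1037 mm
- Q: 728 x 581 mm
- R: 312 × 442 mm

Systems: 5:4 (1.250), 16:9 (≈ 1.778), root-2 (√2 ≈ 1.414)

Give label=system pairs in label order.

P = 1037/582 ≈ 1.782 → 16:9 (1.778)
Q = 728/581 ≈ 1.253 → 5:4 (1.250)
R = 442/312 ≈ 1.417 → root-2 (1.414)

P=16:9, Q=5:4, R=root-2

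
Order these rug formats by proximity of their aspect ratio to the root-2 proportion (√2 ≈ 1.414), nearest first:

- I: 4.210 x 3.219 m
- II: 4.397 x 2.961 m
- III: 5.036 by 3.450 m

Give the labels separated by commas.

Ratios: I = 4.210 / 3.219 ≈ 1.308; II = 4.397 / 2.961 ≈ 1.485; III = 5.036 / 3.450 ≈ 1.460.
|Δ from 1.414|: I 0.106; II 0.071; III 0.046.

III, II, I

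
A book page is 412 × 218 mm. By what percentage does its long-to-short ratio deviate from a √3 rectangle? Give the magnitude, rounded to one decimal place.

Ratio = 412 / 218 ≈ 1.8899.
Ideal root-3 ≈ 1.7321. |1.8899 − 1.7321| / 1.7321 ≈ 9.11% → 9.1%.

9.1%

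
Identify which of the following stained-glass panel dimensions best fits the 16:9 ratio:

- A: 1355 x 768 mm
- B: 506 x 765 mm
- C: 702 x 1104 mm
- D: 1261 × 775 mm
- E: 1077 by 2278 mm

Target 16:9 ≈ 1.778.
A: 1.764 (Δ0.014)  B: 1.512 (Δ0.266)  C: 1.573 (Δ0.205)  D: 1.627 (Δ0.151)  E: 2.115 (Δ0.337)

A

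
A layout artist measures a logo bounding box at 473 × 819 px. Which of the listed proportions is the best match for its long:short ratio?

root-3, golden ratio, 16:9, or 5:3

Ratio = 819 / 473 ≈ 1.732.
Distances: root-3 1.732 (Δ 0.000); golden ratio 1.618 (Δ 0.114); 16:9 1.778 (Δ 0.046); 5:3 1.667 (Δ 0.065).

root-3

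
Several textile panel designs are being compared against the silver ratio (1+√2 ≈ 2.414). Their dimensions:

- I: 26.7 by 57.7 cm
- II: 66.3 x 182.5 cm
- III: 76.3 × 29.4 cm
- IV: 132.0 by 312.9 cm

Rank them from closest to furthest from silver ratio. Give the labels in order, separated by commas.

I: 57.7/26.7 ≈ 2.161 → |2.161 − 2.414| = 0.253
II: 182.5/66.3 ≈ 2.753 → |2.753 − 2.414| = 0.339
III: 76.3/29.4 ≈ 2.595 → |2.595 − 2.414| = 0.181
IV: 312.9/132.0 ≈ 2.370 → |2.370 − 2.414| = 0.044

IV, III, I, II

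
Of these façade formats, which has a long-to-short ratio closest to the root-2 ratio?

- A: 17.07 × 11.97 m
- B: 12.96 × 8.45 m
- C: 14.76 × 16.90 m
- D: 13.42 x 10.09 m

Target root-2 ≈ 1.414.
A: 1.426 (Δ0.012)  B: 1.534 (Δ0.120)  C: 1.145 (Δ0.269)  D: 1.330 (Δ0.084)

A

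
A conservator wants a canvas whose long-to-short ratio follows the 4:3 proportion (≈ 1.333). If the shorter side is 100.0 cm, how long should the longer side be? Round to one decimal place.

4:3 ≈ 1.33333.
Longer side = 100.0 × 1.33333 ≈ 133.333 → 133.3 cm.

133.3 cm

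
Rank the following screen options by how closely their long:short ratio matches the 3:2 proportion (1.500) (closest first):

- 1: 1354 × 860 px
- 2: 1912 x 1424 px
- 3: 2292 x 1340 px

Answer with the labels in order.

Ratios: 1 = 1354 / 860 ≈ 1.574; 2 = 1912 / 1424 ≈ 1.343; 3 = 2292 / 1340 ≈ 1.710.
|Δ from 1.500|: 1 0.074; 2 0.157; 3 0.210.

1, 2, 3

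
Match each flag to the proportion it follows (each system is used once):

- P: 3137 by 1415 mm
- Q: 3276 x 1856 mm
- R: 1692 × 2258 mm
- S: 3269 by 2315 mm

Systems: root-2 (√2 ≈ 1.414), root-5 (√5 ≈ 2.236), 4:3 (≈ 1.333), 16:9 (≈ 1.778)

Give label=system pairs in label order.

Ratios: P ≈ 2.217; Q ≈ 1.765; R ≈ 1.335; S ≈ 1.412.
Targets: root-2 ≈ 1.414; root-5 ≈ 2.236; 4:3 ≈ 1.333; 16:9 ≈ 1.778.

P=root-5, Q=16:9, R=4:3, S=root-2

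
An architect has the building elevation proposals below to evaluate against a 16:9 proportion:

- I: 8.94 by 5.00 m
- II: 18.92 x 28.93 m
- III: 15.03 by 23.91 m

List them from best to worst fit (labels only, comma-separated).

I: 8.94/5.00 ≈ 1.788 → |1.788 − 1.778| = 0.010
II: 28.93/18.92 ≈ 1.529 → |1.529 − 1.778| = 0.249
III: 23.91/15.03 ≈ 1.591 → |1.591 − 1.778| = 0.187

I, III, II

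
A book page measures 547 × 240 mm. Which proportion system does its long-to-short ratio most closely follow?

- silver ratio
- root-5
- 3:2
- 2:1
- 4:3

root-5

547/240 ≈ 2.279. Nearest candidates are root-5 (2.236, off by 0.043) and silver ratio (2.414, off by 0.135).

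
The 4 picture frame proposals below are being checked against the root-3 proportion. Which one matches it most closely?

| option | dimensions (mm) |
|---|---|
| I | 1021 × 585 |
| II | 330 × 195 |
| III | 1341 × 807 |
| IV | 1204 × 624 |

Target root-3 ≈ 1.732.
I: 1.745 (Δ0.013)  II: 1.692 (Δ0.040)  III: 1.662 (Δ0.070)  IV: 1.929 (Δ0.197)

I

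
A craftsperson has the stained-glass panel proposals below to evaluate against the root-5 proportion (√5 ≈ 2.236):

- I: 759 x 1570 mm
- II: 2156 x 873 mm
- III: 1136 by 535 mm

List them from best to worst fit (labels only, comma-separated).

III, I, II

I: 1570/759 ≈ 2.069 → |2.069 − 2.236| = 0.167
II: 2156/873 ≈ 2.470 → |2.470 − 2.236| = 0.234
III: 1136/535 ≈ 2.123 → |2.123 − 2.236| = 0.113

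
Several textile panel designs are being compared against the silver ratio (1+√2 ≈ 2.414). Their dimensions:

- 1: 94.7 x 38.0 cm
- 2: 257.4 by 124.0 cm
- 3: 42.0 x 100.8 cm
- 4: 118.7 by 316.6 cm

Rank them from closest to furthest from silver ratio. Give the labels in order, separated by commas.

3, 1, 4, 2

Ratios: 1 = 94.7 / 38.0 ≈ 2.492; 2 = 257.4 / 124.0 ≈ 2.076; 3 = 100.8 / 42.0 ≈ 2.400; 4 = 316.6 / 118.7 ≈ 2.667.
|Δ from 2.414|: 1 0.078; 2 0.338; 3 0.014; 4 0.253.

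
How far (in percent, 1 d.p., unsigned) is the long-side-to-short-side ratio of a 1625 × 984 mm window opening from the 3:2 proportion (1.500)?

Ratio = 1625 / 984 ≈ 1.6514.
Ideal 3:2 = 1.5000. |1.6514 − 1.5000| / 1.5000 ≈ 10.09% → 10.1%.

10.1%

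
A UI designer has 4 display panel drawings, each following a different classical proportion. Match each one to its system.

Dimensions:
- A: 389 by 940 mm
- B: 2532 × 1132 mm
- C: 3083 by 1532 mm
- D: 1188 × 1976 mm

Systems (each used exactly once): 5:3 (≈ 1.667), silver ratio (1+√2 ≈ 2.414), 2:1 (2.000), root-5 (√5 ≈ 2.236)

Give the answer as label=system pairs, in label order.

A=silver ratio, B=root-5, C=2:1, D=5:3

Ratios: A ≈ 2.416; B ≈ 2.237; C ≈ 2.012; D ≈ 1.663.
Targets: 5:3 ≈ 1.667; silver ratio ≈ 2.414; 2:1 ≈ 2.000; root-5 ≈ 2.236.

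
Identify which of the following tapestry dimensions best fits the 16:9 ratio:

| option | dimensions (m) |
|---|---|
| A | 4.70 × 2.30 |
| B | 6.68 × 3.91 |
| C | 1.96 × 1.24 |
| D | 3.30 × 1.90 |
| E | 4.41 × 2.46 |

E

Target 16:9 ≈ 1.778.
A: 2.043 (Δ0.265)  B: 1.708 (Δ0.070)  C: 1.581 (Δ0.197)  D: 1.737 (Δ0.041)  E: 1.793 (Δ0.015)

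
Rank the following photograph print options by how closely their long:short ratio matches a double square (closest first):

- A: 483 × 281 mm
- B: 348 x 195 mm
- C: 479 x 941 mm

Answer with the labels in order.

C, B, A

A: 483/281 ≈ 1.719 → |1.719 − 2.000| = 0.281
B: 348/195 ≈ 1.785 → |1.785 − 2.000| = 0.215
C: 941/479 ≈ 1.965 → |1.965 − 2.000| = 0.035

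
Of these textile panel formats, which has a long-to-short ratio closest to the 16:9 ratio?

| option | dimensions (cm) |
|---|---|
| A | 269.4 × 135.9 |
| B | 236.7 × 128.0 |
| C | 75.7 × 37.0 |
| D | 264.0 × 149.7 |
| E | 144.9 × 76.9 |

D

Ratios (long/short): A ≈ 1.982; B ≈ 1.849; C ≈ 2.046; D ≈ 1.764; E ≈ 1.884.
16:9 ≈ 1.778; option D is nearest (Δ 0.014).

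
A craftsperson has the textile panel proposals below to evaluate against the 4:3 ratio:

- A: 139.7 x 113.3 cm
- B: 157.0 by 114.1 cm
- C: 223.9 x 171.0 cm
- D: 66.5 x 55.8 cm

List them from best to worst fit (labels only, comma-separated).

Ratios: A = 139.7 / 113.3 ≈ 1.233; B = 157.0 / 114.1 ≈ 1.376; C = 223.9 / 171.0 ≈ 1.309; D = 66.5 / 55.8 ≈ 1.192.
|Δ from 1.333|: A 0.100; B 0.043; C 0.024; D 0.141.

C, B, A, D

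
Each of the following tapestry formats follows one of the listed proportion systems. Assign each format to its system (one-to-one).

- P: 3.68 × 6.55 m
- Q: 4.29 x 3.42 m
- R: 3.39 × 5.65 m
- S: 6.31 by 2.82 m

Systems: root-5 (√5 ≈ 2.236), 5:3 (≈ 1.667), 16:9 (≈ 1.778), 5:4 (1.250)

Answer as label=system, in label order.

Ratios: P ≈ 1.780; Q ≈ 1.254; R ≈ 1.667; S ≈ 2.238.
Targets: root-5 ≈ 2.236; 5:3 ≈ 1.667; 16:9 ≈ 1.778; 5:4 ≈ 1.250.

P=16:9, Q=5:4, R=5:3, S=root-5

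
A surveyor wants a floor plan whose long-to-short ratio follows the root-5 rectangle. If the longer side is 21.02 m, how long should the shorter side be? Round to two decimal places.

9.40 m

root-5 ≈ 2.23607.
Shorter side = 21.02 ÷ 2.23607 ≈ 9.4004 → 9.40 m.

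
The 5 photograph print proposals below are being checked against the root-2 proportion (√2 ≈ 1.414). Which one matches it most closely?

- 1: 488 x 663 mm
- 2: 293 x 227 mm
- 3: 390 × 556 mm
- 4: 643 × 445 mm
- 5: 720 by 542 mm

3

Target root-2 ≈ 1.414.
1: 1.359 (Δ0.055)  2: 1.291 (Δ0.123)  3: 1.426 (Δ0.012)  4: 1.445 (Δ0.031)  5: 1.328 (Δ0.086)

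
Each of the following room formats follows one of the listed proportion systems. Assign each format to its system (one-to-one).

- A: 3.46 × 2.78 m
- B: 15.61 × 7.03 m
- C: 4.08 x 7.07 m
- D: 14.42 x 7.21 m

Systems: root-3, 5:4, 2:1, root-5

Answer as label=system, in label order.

Ratios: A ≈ 1.245; B ≈ 2.220; C ≈ 1.733; D ≈ 2.000.
Targets: root-3 ≈ 1.732; 5:4 ≈ 1.250; 2:1 ≈ 2.000; root-5 ≈ 2.236.

A=5:4, B=root-5, C=root-3, D=2:1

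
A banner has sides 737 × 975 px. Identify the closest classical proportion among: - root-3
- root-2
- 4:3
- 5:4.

Ratio = 975 / 737 ≈ 1.323.
Distances: root-3 1.732 (Δ 0.409); root-2 1.414 (Δ 0.091); 4:3 1.333 (Δ 0.010); 5:4 1.250 (Δ 0.073).

4:3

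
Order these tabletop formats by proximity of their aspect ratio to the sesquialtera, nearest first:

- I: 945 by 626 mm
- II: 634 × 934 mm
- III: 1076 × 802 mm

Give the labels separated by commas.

I, II, III

Ratios: I = 945 / 626 ≈ 1.510; II = 934 / 634 ≈ 1.473; III = 1076 / 802 ≈ 1.342.
|Δ from 1.500|: I 0.010; II 0.027; III 0.158.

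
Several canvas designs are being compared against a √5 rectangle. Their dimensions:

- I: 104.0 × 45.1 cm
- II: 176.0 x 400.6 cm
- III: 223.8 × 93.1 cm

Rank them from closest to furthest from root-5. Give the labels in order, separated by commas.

II, I, III

I: 104.0/45.1 ≈ 2.306 → |2.306 − 2.236| = 0.070
II: 400.6/176.0 ≈ 2.276 → |2.276 − 2.236| = 0.040
III: 223.8/93.1 ≈ 2.404 → |2.404 − 2.236| = 0.168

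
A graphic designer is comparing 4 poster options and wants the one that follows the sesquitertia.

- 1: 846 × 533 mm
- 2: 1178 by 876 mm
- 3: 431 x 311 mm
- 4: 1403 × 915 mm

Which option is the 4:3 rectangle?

2

Ratios (long/short): 1 ≈ 1.587; 2 ≈ 1.345; 3 ≈ 1.386; 4 ≈ 1.533.
4:3 ≈ 1.333; option 2 is nearest (Δ 0.012).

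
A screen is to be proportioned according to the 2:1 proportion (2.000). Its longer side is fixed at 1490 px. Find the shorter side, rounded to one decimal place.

2:1 = 2.00000.
Shorter side = 1490 ÷ 2.00000 ≈ 745.000 → 745.0 px.

745.0 px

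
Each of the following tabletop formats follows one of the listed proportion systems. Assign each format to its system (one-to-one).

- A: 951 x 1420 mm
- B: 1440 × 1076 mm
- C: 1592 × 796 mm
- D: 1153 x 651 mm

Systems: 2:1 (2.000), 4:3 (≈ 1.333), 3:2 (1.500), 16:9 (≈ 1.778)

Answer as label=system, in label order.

Ratios: A ≈ 1.493; B ≈ 1.338; C ≈ 2.000; D ≈ 1.771.
Targets: 2:1 ≈ 2.000; 4:3 ≈ 1.333; 3:2 ≈ 1.500; 16:9 ≈ 1.778.

A=3:2, B=4:3, C=2:1, D=16:9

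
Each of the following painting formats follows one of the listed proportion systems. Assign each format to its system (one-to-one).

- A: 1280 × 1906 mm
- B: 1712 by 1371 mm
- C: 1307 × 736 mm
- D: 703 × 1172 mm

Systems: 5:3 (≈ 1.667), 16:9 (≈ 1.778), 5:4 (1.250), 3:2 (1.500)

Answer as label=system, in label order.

A=3:2, B=5:4, C=16:9, D=5:3

A = 1906/1280 ≈ 1.489 → 3:2 (1.500)
B = 1712/1371 ≈ 1.249 → 5:4 (1.250)
C = 1307/736 ≈ 1.776 → 16:9 (1.778)
D = 1172/703 ≈ 1.667 → 5:3 (1.667)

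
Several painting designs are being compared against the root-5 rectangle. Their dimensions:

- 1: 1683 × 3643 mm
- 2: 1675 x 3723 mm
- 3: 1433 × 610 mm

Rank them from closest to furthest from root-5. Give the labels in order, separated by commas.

Ratios: 1 = 3643 / 1683 ≈ 2.165; 2 = 3723 / 1675 ≈ 2.223; 3 = 1433 / 610 ≈ 2.349.
|Δ from 2.236|: 1 0.071; 2 0.013; 3 0.113.

2, 1, 3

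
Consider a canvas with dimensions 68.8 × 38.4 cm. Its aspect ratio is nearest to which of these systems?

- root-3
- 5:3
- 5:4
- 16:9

16:9

68.8/38.4 ≈ 1.792. Nearest candidates are 16:9 (1.778, off by 0.014) and root-3 (1.732, off by 0.060).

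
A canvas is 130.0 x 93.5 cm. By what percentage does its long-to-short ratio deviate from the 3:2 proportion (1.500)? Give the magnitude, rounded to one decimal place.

Ratio = 130.0 / 93.5 ≈ 1.3904.
Ideal 3:2 = 1.5000. |1.3904 − 1.5000| / 1.5000 ≈ 7.31% → 7.3%.

7.3%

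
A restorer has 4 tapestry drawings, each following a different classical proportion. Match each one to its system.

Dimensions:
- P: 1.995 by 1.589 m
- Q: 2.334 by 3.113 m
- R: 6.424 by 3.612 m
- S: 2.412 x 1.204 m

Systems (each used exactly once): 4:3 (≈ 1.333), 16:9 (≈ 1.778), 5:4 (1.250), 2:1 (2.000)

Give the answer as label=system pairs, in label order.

P=5:4, Q=4:3, R=16:9, S=2:1

P = 1.995/1.589 ≈ 1.256 → 5:4 (1.250)
Q = 3.113/2.334 ≈ 1.334 → 4:3 (1.333)
R = 6.424/3.612 ≈ 1.779 → 16:9 (1.778)
S = 2.412/1.204 ≈ 2.003 → 2:1 (2.000)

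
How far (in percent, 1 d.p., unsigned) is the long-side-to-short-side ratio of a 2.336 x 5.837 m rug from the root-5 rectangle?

Ratio = 5.837 / 2.336 ≈ 2.4987.
Ideal root-5 ≈ 2.2361. |2.4987 − 2.2361| / 2.2361 ≈ 11.74% → 11.7%.

11.7%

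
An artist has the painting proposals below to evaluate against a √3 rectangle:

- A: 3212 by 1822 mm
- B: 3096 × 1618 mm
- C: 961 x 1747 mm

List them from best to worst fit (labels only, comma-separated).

A, C, B

A: 3212/1822 ≈ 1.763 → |1.763 − 1.732| = 0.031
B: 3096/1618 ≈ 1.913 → |1.913 − 1.732| = 0.181
C: 1747/961 ≈ 1.818 → |1.818 − 1.732| = 0.086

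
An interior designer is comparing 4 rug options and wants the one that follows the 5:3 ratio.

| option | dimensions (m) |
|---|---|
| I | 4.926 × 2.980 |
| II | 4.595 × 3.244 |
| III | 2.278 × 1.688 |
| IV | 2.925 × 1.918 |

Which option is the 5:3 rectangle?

Target 5:3 ≈ 1.667.
I: 1.653 (Δ0.014)  II: 1.416 (Δ0.251)  III: 1.350 (Δ0.317)  IV: 1.525 (Δ0.142)

I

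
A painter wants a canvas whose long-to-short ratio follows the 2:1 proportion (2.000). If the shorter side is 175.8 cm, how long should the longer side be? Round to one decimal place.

2:1 = 2.00000.
Longer side = 175.8 × 2.00000 ≈ 351.600 → 351.6 cm.

351.6 cm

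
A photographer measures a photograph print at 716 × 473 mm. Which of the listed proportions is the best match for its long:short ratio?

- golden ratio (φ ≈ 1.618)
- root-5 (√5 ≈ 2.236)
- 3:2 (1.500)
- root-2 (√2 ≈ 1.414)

716/473 ≈ 1.514. Nearest candidates are 3:2 (1.500, off by 0.014) and root-2 (1.414, off by 0.100).

3:2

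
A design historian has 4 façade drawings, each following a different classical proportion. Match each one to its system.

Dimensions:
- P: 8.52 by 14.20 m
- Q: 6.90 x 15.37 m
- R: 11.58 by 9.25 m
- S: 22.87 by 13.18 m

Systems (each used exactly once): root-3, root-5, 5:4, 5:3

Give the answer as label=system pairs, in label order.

P=5:3, Q=root-5, R=5:4, S=root-3

P = 14.20/8.52 ≈ 1.667 → 5:3 (1.667)
Q = 15.37/6.90 ≈ 2.228 → root-5 (2.236)
R = 11.58/9.25 ≈ 1.252 → 5:4 (1.250)
S = 22.87/13.18 ≈ 1.735 → root-3 (1.732)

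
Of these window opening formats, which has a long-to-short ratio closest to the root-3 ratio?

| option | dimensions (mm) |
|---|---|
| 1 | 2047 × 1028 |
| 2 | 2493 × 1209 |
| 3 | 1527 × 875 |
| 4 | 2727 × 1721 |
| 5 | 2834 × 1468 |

Ratios (long/short): 1 ≈ 1.991; 2 ≈ 2.062; 3 ≈ 1.745; 4 ≈ 1.585; 5 ≈ 1.931.
root-3 ≈ 1.732; option 3 is nearest (Δ 0.013).

3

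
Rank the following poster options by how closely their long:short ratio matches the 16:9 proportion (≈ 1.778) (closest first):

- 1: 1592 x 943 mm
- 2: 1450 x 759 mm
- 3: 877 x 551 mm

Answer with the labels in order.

1, 2, 3

Ratios: 1 = 1592 / 943 ≈ 1.688; 2 = 1450 / 759 ≈ 1.910; 3 = 877 / 551 ≈ 1.592.
|Δ from 1.778|: 1 0.090; 2 0.132; 3 0.186.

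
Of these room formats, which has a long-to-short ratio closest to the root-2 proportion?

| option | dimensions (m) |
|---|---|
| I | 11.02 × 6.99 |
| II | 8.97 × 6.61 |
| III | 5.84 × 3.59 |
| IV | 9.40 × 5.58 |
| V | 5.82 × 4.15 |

Ratios (long/short): I ≈ 1.577; II ≈ 1.357; III ≈ 1.627; IV ≈ 1.685; V ≈ 1.402.
root-2 ≈ 1.414; option V is nearest (Δ 0.012).

V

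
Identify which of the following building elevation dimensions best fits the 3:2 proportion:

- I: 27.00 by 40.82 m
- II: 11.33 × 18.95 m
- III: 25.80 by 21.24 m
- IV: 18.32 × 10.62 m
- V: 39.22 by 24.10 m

Target 3:2 ≈ 1.500.
I: 1.512 (Δ0.012)  II: 1.673 (Δ0.173)  III: 1.215 (Δ0.285)  IV: 1.725 (Δ0.225)  V: 1.627 (Δ0.127)

I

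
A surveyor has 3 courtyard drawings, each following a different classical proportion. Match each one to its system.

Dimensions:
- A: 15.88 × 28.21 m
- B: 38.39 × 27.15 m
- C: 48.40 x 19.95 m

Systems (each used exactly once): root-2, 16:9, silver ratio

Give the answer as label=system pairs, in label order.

Ratios: A ≈ 1.776; B ≈ 1.414; C ≈ 2.426.
Targets: root-2 ≈ 1.414; 16:9 ≈ 1.778; silver ratio ≈ 2.414.

A=16:9, B=root-2, C=silver ratio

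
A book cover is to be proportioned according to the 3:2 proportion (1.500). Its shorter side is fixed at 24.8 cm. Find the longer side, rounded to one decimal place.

3:2 = 1.50000.
Longer side = 24.8 × 1.50000 ≈ 37.200 → 37.2 cm.

37.2 cm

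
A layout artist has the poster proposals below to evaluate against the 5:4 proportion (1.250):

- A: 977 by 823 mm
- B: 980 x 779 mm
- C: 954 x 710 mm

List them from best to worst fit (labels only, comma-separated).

A: 977/823 ≈ 1.187 → |1.187 − 1.250| = 0.063
B: 980/779 ≈ 1.258 → |1.258 − 1.250| = 0.008
C: 954/710 ≈ 1.344 → |1.344 − 1.250| = 0.094

B, A, C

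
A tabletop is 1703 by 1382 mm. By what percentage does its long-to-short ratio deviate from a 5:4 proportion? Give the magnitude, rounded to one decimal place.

Ratio = 1703 / 1382 ≈ 1.2323.
Ideal 5:4 = 1.2500. |1.2323 − 1.2500| / 1.2500 ≈ 1.42% → 1.4%.

1.4%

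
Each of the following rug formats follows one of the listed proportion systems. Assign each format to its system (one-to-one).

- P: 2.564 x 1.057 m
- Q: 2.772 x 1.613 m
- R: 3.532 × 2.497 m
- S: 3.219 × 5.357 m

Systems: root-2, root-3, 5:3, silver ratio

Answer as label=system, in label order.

P = 2.564/1.057 ≈ 2.426 → silver ratio (2.414)
Q = 2.772/1.613 ≈ 1.719 → root-3 (1.732)
R = 3.532/2.497 ≈ 1.414 → root-2 (1.414)
S = 5.357/3.219 ≈ 1.664 → 5:3 (1.667)

P=silver ratio, Q=root-3, R=root-2, S=5:3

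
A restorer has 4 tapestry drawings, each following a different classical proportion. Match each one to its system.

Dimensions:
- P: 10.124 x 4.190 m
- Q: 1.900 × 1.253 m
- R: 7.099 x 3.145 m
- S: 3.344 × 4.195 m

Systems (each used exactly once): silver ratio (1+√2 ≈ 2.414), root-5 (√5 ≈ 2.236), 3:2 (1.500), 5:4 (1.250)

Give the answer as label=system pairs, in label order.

Ratios: P ≈ 2.416; Q ≈ 1.516; R ≈ 2.257; S ≈ 1.254.
Targets: silver ratio ≈ 2.414; root-5 ≈ 2.236; 3:2 ≈ 1.500; 5:4 ≈ 1.250.

P=silver ratio, Q=3:2, R=root-5, S=5:4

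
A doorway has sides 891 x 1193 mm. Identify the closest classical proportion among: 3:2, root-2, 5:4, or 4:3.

1193/891 ≈ 1.339. Nearest candidates are 4:3 (1.333, off by 0.006) and root-2 (1.414, off by 0.075).

4:3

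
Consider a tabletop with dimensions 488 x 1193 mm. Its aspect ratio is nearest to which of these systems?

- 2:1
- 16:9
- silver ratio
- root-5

silver ratio

1193/488 ≈ 2.445. Nearest candidates are silver ratio (2.414, off by 0.031) and root-5 (2.236, off by 0.209).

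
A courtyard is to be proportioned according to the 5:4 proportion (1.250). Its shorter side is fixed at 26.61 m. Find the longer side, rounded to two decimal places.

33.26 m

5:4 = 1.25000.
Longer side = 26.61 × 1.25000 ≈ 33.2625 → 33.26 m.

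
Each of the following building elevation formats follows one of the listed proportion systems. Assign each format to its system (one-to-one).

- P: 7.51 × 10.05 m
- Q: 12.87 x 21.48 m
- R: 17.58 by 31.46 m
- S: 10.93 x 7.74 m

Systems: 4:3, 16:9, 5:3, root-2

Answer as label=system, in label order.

P=4:3, Q=5:3, R=16:9, S=root-2

P = 10.05/7.51 ≈ 1.338 → 4:3 (1.333)
Q = 21.48/12.87 ≈ 1.669 → 5:3 (1.667)
R = 31.46/17.58 ≈ 1.790 → 16:9 (1.778)
S = 10.93/7.74 ≈ 1.412 → root-2 (1.414)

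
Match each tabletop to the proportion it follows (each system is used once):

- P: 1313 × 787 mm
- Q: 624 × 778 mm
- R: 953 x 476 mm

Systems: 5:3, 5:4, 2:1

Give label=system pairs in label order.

P=5:3, Q=5:4, R=2:1

Ratios: P ≈ 1.668; Q ≈ 1.247; R ≈ 2.002.
Targets: 5:3 ≈ 1.667; 5:4 ≈ 1.250; 2:1 ≈ 2.000.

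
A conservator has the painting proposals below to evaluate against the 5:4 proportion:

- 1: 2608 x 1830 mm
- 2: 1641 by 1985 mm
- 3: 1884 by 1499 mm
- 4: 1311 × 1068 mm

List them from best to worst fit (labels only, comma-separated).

Ratios: 1 = 2608 / 1830 ≈ 1.425; 2 = 1985 / 1641 ≈ 1.210; 3 = 1884 / 1499 ≈ 1.257; 4 = 1311 / 1068 ≈ 1.228.
|Δ from 1.250|: 1 0.175; 2 0.040; 3 0.007; 4 0.022.

3, 4, 2, 1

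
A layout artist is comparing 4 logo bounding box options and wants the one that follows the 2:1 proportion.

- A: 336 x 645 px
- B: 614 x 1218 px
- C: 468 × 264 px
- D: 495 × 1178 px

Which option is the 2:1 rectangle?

B

Ratios (long/short): A ≈ 1.920; B ≈ 1.984; C ≈ 1.773; D ≈ 2.380.
2:1 ≈ 2.000; option B is nearest (Δ 0.016).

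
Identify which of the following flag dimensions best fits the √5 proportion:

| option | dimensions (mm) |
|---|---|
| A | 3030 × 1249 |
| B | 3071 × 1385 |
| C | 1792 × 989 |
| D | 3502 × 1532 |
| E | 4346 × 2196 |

B

Ratios (long/short): A ≈ 2.426; B ≈ 2.217; C ≈ 1.812; D ≈ 2.286; E ≈ 1.979.
root-5 ≈ 2.236; option B is nearest (Δ 0.019).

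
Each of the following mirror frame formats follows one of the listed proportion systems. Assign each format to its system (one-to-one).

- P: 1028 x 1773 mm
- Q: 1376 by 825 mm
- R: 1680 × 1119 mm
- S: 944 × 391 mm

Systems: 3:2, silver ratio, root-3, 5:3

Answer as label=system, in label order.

Ratios: P ≈ 1.725; Q ≈ 1.668; R ≈ 1.501; S ≈ 2.414.
Targets: 3:2 ≈ 1.500; silver ratio ≈ 2.414; root-3 ≈ 1.732; 5:3 ≈ 1.667.

P=root-3, Q=5:3, R=3:2, S=silver ratio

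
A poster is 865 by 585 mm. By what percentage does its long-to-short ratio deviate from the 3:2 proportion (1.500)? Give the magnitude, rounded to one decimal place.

1.4%

Ratio = 865 / 585 ≈ 1.4786.
Ideal 3:2 = 1.5000. |1.4786 − 1.5000| / 1.5000 ≈ 1.43% → 1.4%.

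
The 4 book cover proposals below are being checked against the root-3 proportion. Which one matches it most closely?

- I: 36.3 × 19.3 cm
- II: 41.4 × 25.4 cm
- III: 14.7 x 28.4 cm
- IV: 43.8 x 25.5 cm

Ratios (long/short): I ≈ 1.881; II ≈ 1.630; III ≈ 1.932; IV ≈ 1.718.
root-3 ≈ 1.732; option IV is nearest (Δ 0.014).

IV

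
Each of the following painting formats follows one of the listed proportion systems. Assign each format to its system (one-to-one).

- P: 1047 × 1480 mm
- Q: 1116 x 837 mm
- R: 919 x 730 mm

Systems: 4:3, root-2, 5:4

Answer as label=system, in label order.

P=root-2, Q=4:3, R=5:4

Ratios: P ≈ 1.414; Q ≈ 1.333; R ≈ 1.259.
Targets: 4:3 ≈ 1.333; root-2 ≈ 1.414; 5:4 ≈ 1.250.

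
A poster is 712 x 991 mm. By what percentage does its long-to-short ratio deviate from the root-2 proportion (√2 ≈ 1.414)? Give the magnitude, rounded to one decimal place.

1.6%

Ratio = 991 / 712 ≈ 1.3919.
Ideal root-2 ≈ 1.4142. |1.3919 − 1.4142| / 1.4142 ≈ 1.58% → 1.6%.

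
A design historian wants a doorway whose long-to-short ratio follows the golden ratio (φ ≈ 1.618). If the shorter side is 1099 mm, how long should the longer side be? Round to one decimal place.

golden ratio ≈ 1.61803.
Longer side = 1099 × 1.61803 ≈ 1778.215 → 1778.2 mm.

1778.2 mm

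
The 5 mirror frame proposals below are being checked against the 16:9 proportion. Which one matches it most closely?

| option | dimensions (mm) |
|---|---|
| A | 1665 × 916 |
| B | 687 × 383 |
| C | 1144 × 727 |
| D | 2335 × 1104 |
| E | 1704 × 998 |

Ratios (long/short): A ≈ 1.818; B ≈ 1.794; C ≈ 1.574; D ≈ 2.115; E ≈ 1.707.
16:9 ≈ 1.778; option B is nearest (Δ 0.016).

B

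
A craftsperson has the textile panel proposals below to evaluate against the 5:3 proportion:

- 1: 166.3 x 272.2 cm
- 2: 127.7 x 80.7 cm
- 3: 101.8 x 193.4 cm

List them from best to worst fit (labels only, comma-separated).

1, 2, 3

1: 272.2/166.3 ≈ 1.637 → |1.637 − 1.667| = 0.030
2: 127.7/80.7 ≈ 1.582 → |1.582 − 1.667| = 0.085
3: 193.4/101.8 ≈ 1.900 → |1.900 − 1.667| = 0.233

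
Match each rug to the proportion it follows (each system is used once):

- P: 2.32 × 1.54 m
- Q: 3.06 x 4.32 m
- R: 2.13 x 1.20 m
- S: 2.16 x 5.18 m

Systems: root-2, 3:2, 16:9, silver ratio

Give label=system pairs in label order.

Ratios: P ≈ 1.506; Q ≈ 1.412; R ≈ 1.775; S ≈ 2.398.
Targets: root-2 ≈ 1.414; 3:2 ≈ 1.500; 16:9 ≈ 1.778; silver ratio ≈ 2.414.

P=3:2, Q=root-2, R=16:9, S=silver ratio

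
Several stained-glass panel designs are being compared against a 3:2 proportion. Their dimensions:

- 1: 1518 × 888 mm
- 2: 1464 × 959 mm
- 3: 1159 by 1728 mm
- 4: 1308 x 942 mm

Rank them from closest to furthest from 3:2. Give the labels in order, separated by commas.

Ratios: 1 = 1518 / 888 ≈ 1.709; 2 = 1464 / 959 ≈ 1.527; 3 = 1728 / 1159 ≈ 1.491; 4 = 1308 / 942 ≈ 1.389.
|Δ from 1.500|: 1 0.209; 2 0.027; 3 0.009; 4 0.111.

3, 2, 4, 1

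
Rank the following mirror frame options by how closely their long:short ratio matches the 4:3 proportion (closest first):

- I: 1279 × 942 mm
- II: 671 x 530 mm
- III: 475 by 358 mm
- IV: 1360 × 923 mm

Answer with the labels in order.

III, I, II, IV

Ratios: I = 1279 / 942 ≈ 1.358; II = 671 / 530 ≈ 1.266; III = 475 / 358 ≈ 1.327; IV = 1360 / 923 ≈ 1.473.
|Δ from 1.333|: I 0.025; II 0.067; III 0.006; IV 0.140.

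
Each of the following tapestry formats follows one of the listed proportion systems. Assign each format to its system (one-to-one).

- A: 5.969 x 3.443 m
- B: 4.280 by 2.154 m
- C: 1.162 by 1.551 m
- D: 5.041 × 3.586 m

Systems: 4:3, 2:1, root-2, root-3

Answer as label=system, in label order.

Ratios: A ≈ 1.734; B ≈ 1.987; C ≈ 1.335; D ≈ 1.406.
Targets: 4:3 ≈ 1.333; 2:1 ≈ 2.000; root-2 ≈ 1.414; root-3 ≈ 1.732.

A=root-3, B=2:1, C=4:3, D=root-2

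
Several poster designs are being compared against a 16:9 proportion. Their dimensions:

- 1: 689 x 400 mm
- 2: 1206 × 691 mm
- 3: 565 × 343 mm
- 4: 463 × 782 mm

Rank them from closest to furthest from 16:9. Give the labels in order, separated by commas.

2, 1, 4, 3

1: 689/400 ≈ 1.722 → |1.722 − 1.778| = 0.056
2: 1206/691 ≈ 1.745 → |1.745 − 1.778| = 0.033
3: 565/343 ≈ 1.647 → |1.647 − 1.778| = 0.131
4: 782/463 ≈ 1.689 → |1.689 − 1.778| = 0.089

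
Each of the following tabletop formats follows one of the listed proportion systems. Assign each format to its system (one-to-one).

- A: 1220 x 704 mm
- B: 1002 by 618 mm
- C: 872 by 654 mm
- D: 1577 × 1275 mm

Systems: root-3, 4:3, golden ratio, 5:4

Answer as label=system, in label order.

Ratios: A ≈ 1.733; B ≈ 1.621; C ≈ 1.333; D ≈ 1.237.
Targets: root-3 ≈ 1.732; 4:3 ≈ 1.333; golden ratio ≈ 1.618; 5:4 ≈ 1.250.

A=root-3, B=golden ratio, C=4:3, D=5:4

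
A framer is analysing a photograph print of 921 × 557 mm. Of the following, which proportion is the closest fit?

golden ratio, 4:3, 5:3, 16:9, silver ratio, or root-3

5:3

921/557 ≈ 1.654. Nearest candidates are 5:3 (1.667, off by 0.013) and golden ratio (1.618, off by 0.036).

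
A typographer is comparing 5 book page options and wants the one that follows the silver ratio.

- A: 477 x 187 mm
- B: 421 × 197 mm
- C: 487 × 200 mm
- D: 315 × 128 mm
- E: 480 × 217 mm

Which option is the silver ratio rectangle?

C

Target silver ratio ≈ 2.414.
A: 2.551 (Δ0.137)  B: 2.137 (Δ0.277)  C: 2.435 (Δ0.021)  D: 2.461 (Δ0.047)  E: 2.212 (Δ0.202)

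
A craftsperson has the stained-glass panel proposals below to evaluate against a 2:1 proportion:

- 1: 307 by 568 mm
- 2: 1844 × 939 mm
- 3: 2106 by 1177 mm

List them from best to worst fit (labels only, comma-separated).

1: 568/307 ≈ 1.850 → |1.850 − 2.000| = 0.150
2: 1844/939 ≈ 1.964 → |1.964 − 2.000| = 0.036
3: 2106/1177 ≈ 1.789 → |1.789 − 2.000| = 0.211

2, 1, 3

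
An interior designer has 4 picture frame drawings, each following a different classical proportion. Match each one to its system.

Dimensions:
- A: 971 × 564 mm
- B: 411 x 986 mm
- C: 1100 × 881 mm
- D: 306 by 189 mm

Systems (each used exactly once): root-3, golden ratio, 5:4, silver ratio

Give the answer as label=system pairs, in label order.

A = 971/564 ≈ 1.722 → root-3 (1.732)
B = 986/411 ≈ 2.399 → silver ratio (2.414)
C = 1100/881 ≈ 1.249 → 5:4 (1.250)
D = 306/189 ≈ 1.619 → golden ratio (1.618)

A=root-3, B=silver ratio, C=5:4, D=golden ratio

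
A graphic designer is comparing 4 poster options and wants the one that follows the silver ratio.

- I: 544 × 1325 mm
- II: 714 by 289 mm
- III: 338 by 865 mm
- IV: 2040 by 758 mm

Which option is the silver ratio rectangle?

Target silver ratio ≈ 2.414.
I: 2.436 (Δ0.022)  II: 2.471 (Δ0.057)  III: 2.559 (Δ0.145)  IV: 2.691 (Δ0.277)

I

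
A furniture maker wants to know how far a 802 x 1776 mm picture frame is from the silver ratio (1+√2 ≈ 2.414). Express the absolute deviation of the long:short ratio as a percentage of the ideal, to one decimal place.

8.3%

Ratio = 1776 / 802 ≈ 2.2145.
Ideal silver ratio ≈ 2.4142. |2.2145 − 2.4142| / 2.4142 ≈ 8.27% → 8.3%.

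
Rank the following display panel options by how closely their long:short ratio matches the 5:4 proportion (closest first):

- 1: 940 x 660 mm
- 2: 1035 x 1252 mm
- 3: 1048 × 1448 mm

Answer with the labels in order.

2, 3, 1

Ratios: 1 = 940 / 660 ≈ 1.424; 2 = 1252 / 1035 ≈ 1.210; 3 = 1448 / 1048 ≈ 1.382.
|Δ from 1.250|: 1 0.174; 2 0.040; 3 0.132.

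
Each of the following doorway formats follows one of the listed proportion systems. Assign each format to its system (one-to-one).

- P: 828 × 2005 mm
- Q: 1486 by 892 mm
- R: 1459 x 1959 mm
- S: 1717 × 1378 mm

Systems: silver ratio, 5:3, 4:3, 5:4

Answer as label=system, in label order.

P = 2005/828 ≈ 2.421 → silver ratio (2.414)
Q = 1486/892 ≈ 1.666 → 5:3 (1.667)
R = 1959/1459 ≈ 1.343 → 4:3 (1.333)
S = 1717/1378 ≈ 1.246 → 5:4 (1.250)

P=silver ratio, Q=5:3, R=4:3, S=5:4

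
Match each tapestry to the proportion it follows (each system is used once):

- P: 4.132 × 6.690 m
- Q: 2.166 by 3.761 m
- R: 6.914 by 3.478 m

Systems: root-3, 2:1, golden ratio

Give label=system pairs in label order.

P=golden ratio, Q=root-3, R=2:1

Ratios: P ≈ 1.619; Q ≈ 1.736; R ≈ 1.988.
Targets: root-3 ≈ 1.732; 2:1 ≈ 2.000; golden ratio ≈ 1.618.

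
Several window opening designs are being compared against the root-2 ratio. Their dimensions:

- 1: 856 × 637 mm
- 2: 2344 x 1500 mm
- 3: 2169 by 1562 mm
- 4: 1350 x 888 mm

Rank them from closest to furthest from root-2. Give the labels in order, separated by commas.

Ratios: 1 = 856 / 637 ≈ 1.344; 2 = 2344 / 1500 ≈ 1.563; 3 = 2169 / 1562 ≈ 1.389; 4 = 1350 / 888 ≈ 1.520.
|Δ from 1.414|: 1 0.070; 2 0.149; 3 0.025; 4 0.106.

3, 1, 4, 2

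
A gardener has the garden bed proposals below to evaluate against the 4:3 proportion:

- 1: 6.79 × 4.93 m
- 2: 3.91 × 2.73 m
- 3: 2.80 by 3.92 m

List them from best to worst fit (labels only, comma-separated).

Ratios: 1 = 6.79 / 4.93 ≈ 1.377; 2 = 3.91 / 2.73 ≈ 1.432; 3 = 3.92 / 2.80 ≈ 1.400.
|Δ from 1.333|: 1 0.044; 2 0.099; 3 0.067.

1, 3, 2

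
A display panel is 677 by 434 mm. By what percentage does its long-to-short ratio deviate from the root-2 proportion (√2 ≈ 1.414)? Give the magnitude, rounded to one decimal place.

Ratio = 677 / 434 ≈ 1.5599.
Ideal root-2 ≈ 1.4142. |1.5599 − 1.4142| / 1.4142 ≈ 10.30% → 10.3%.

10.3%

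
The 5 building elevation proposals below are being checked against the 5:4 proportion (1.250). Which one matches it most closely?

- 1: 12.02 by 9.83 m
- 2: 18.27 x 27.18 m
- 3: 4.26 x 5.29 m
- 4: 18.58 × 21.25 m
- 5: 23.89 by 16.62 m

3

Ratios (long/short): 1 ≈ 1.223; 2 ≈ 1.488; 3 ≈ 1.242; 4 ≈ 1.144; 5 ≈ 1.437.
5:4 ≈ 1.250; option 3 is nearest (Δ 0.008).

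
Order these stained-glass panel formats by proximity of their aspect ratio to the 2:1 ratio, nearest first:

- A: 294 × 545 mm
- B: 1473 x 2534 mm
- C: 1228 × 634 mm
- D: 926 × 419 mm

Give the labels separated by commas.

Ratios: A = 545 / 294 ≈ 1.854; B = 2534 / 1473 ≈ 1.720; C = 1228 / 634 ≈ 1.937; D = 926 / 419 ≈ 2.210.
|Δ from 2.000|: A 0.146; B 0.280; C 0.063; D 0.210.

C, A, D, B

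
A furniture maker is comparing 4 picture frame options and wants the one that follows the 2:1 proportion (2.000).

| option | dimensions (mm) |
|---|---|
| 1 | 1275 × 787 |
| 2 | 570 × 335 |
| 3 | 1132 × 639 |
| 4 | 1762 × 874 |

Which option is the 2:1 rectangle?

4

Target 2:1 ≈ 2.000.
1: 1.620 (Δ0.380)  2: 1.701 (Δ0.299)  3: 1.772 (Δ0.228)  4: 2.016 (Δ0.016)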